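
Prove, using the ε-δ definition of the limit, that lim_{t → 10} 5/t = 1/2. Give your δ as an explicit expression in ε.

Fix ε > 0. We seek δ > 0 such that 0 < |t − 10| < δ implies |5/t − (1/2)| < ε.
|5/t − (1/2)| = 5·|10 − t|/(10·|t|) = 5|t − 10|/(10|t|).
Restrict δ ≤ 5. Then |t − 10| < 5 gives |t| > 5, so 10|t| > 50.
Then |5/t − (1/2)| < 5|t − 10|/50, which is < ε when |t − 10| < 10ε.
Take δ = min(5, 10ε). Then 0 < |t − 10| < δ gives both |t − 10| < 5 and |t − 10| < 10ε, so |5/t − (1/2)| < ε.

δ = min(5, 10ε)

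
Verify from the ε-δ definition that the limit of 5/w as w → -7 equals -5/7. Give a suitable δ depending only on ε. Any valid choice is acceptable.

δ = min(7/2, (49/10)ε)

Let ε > 0. We seek δ > 0 such that 0 < |w + 7| < δ implies |5/w + 5/7| < ε.
|5/w + 5/7| = 5·|-7 − w|/(7·|w|) = 5|w + 7|/(7|w|).
Restrict δ ≤ 7/2. Then |w + 7| < 7/2 gives |w| > 7/2, so 7|w| > 49/2.
Then |5/w + 5/7| < 5|w + 7|/(49/2), which is < ε when |w + 7| < (49/10)ε.
Take δ = min(7/2, (49/10)ε). Then 0 < |w + 7| < δ gives both |w + 7| < 7/2 and |w + 7| < (49/10)ε, so |5/w + 5/7| < ε.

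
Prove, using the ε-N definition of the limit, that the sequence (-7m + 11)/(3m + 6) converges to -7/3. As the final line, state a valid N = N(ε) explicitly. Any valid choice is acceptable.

N = (25/3)/ε

Suppose ε > 0. For m ≥ 1, |(-7m + 11)/(3m + 6) + 7/3| = |75|/(3(3m + 6)) = 75/(3(3m + 6)).
Since 3m + 6 ≥ 3m for m ≥ 1, this is ≤ 75/(3·3m) = (25/3)/m.
So |(-7m + 11)/(3m + 6) + 7/3| < ε whenever m > (25/3)/ε.
Take N = (25/3)/ε. If m > N then |(-7m + 11)/(3m + 6) + 7/3| ≤ (25/3)/m < ε.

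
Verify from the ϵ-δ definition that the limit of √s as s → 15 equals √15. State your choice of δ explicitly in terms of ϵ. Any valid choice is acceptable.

Let ϵ > 0 be given. We want δ > 0 such that 0 < |s − 15| < δ implies |√s − √15| < ϵ.
Rationalise: √s − √15 = (s − 15)/(√s + √15), so |√s − √15| = |s − 15|/(√s + √15).
Restrict δ ≤ 15 so that |s − 15| < 15 forces s > 0, and then √s + √15 > √15.
Hence |√s − √15| < |s − 15|/√15, which is < ϵ once |s − 15| < √15·ϵ.
Take δ = min(15, √15·ϵ). If 0 < |s − 15| < δ then s > 0 and |√s − √15| < |s − 15|/√15 < ϵ.

δ = min(15, √15·ϵ)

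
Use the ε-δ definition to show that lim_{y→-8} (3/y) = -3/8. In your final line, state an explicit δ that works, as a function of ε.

Fix ε > 0. We seek δ > 0 such that 0 < |y + 8| < δ implies |3/y + 3/8| < ε.
|3/y + 3/8| = 3·|-8 − y|/(8·|y|) = 3|y + 8|/(8|y|).
Require δ ≤ 4 so that |y| > 8 − 4 = 4, hence 8|y| > 32.
Then |3/y + 3/8| < 3|y + 8|/32, which is < ε when |y + 8| < (32/3)ε.
Take δ = min(4, (32/3)ε). Then 0 < |y + 8| < δ gives both |y + 8| < 4 and |y + 8| < (32/3)ε, so |3/y + 3/8| < ε.

δ = min(4, (32/3)ε)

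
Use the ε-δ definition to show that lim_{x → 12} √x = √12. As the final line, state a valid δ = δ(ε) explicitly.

δ = min(12, √12·ε)

Fix ε > 0. We want δ > 0 such that 0 < |x − 12| < δ implies |√x − √12| < ε.
Multiplying by the conjugate, |√x − √12| = |x − 12|/(√x + √12).
Restrict δ ≤ 12 so that |x − 12| < 12 forces x > 0, and then √x + √12 > √12.
Hence |√x − √12| < |x − 12|/√12, which is < ε once |x − 12| < √12·ε.
Take δ = min(12, √12·ε). If 0 < |x − 12| < δ then x > 0 and |√x − √12| < |x − 12|/√12 < ε.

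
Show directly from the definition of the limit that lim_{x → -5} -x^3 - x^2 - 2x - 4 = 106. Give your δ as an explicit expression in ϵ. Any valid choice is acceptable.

δ = min(2, ϵ/99)

Let ϵ > 0 be given. We want δ > 0 such that 0 < |x + 5| < δ implies |(-x^3 - x^2 - 2x - 4) − 106| < ϵ.
(-x^3 - x^2 - 2x - 4) − 106 = -x^3 - x^2 - 2x - 110 = (x + 5)(-x^2 + 4x - 22).
So |(-x^3 - x^2 - 2x - 4) − 106| = |x + 5|·|-x^2 + 4x - 22|.
Require δ ≤ 2. Then |x + 5| < 2 gives |x| < 7, and by the triangle inequality |-x^2 + 4x - 22| ≤ 7^2 + 4·7 + 22 = 99.
Hence |(-x^3 - x^2 - 2x - 4) − 106| ≤ 99|x + 5| < ϵ provided |x + 5| < ϵ/99.
Take δ = min(2, ϵ/99). Then 0 < |x + 5| < δ gives both |x + 5| < 2 and |x + 5| < ϵ/99, so |(-x^3 - x^2 - 2x - 4) − 106| < ϵ.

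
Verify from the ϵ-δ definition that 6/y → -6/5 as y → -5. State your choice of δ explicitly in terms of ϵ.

δ = min(5/2, (25/12)ϵ)

Let ϵ > 0 be given. We seek δ > 0 such that 0 < |y + 5| < δ implies |6/y + 6/5| < ϵ.
|6/y + 6/5| = 6·|-5 − y|/(5·|y|) = 6|y + 5|/(5|y|).
Restrict δ ≤ 5/2. Then |y + 5| < 5/2 gives |y| > 5/2, so 5|y| > 25/2.
Then |6/y + 6/5| < 6|y + 5|/(25/2), which is < ϵ when |y + 5| < (25/12)ϵ.
Take δ = min(5/2, (25/12)ϵ). Then 0 < |y + 5| < δ gives both |y + 5| < 5/2 and |y + 5| < (25/12)ϵ, so |6/y + 6/5| < ϵ.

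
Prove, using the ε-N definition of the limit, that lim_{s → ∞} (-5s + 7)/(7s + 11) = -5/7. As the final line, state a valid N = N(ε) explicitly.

N = (104/49)/ε

Fix ε > 0. We seek N > 0 such that s > N implies |(-5s + 7)/(7s + 11) + 5/7| < ε.
(-5s + 7)/(7s + 11) + 5/7 = (7(-5s + 7) − (-5)(7s + 11)) / (7(7s + 11)) = 104/(7(7s + 11)).
For s > 0 we have 7s + 11 > 7s, so |(-5s + 7)/(7s + 11) + 5/7| = 104/(7(7s + 11)) < 104/(7·7s) = (104/49)/s.
Thus |(-5s + 7)/(7s + 11) + 5/7| < ε whenever s > (104/49)/ε.
Take N = (104/49)/ε. If s > N then |(-5s + 7)/(7s + 11) + 5/7| < (104/49)/s < ε.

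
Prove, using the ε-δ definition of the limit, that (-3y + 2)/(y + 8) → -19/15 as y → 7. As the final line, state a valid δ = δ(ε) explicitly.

Fix ε > 0. We want δ > 0 with 0 < |y − 7| < δ ⇒ |(-3y + 2)/(y + 8) + 19/15| < ε.
Combining over a common denominator, (-3y + 2)/(y + 8) + 19/15 = [(-3y + 2)·15 − (-19)·(y + 8)] / [15·(y + 8)] = -26(y − 7) / (15(y + 8)).
So |(-3y + 2)/(y + 8) + 19/15| = 26|y − 7| / (15·|y + 8|).
Restrict δ ≤ 15/2. Then |y − 7| < 15/2 gives |y + 8| = |(y − 7) + 15| ≥ 15 − 15/2 = 15/2.
Hence |(-3y + 2)/(y + 8) + 19/15| < 26|y − 7|/(15·(15/2)) = (52/225)|y − 7|, which is < ε once |y − 7| < (225/52)ε.
Take δ = min(15/2, (225/52)ε). Then 0 < |y − 7| < δ forces both bounds, so |(-3y + 2)/(y + 8) + 19/15| < ε.

δ = min(15/2, (225/52)ε)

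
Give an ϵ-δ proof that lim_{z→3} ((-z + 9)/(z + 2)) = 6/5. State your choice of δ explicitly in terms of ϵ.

Let ϵ > 0. We want δ > 0 with 0 < |z − 3| < δ ⇒ |(-z + 9)/(z + 2) − (6/5)| < ϵ.
Combining over a common denominator, (-z + 9)/(z + 2) − (6/5) = [(-z + 9)·5 − 6·(z + 2)] / [5·(z + 2)] = -11(z − 3) / (5(z + 2)).
So |(-z + 9)/(z + 2) − (6/5)| = 11|z − 3| / (5·|z + 2|).
Require δ ≤ 5/2, so |z + 2| ≥ |5| − |z − 3| > 5 − 5/2 = 5/2.
Hence |(-z + 9)/(z + 2) − (6/5)| < 11|z − 3|/(5·(5/2)) = (22/25)|z − 3|, which is < ϵ once |z − 3| < (25/22)ϵ.
Take δ = min(5/2, (25/22)ϵ). Then 0 < |z − 3| < δ forces both bounds, so |(-z + 9)/(z + 2) − (6/5)| < ϵ.

δ = min(5/2, (25/22)ϵ)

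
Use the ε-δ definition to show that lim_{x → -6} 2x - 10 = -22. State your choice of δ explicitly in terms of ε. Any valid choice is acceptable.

δ = ε/2

Let ε > 0. We need δ > 0 so that 0 < |x + 6| < δ implies |(2x - 10) + 22| < ε.
Since (2x - 10) + 22 = 2(x + 6), we have |(2x - 10) + 22| = 2|x + 6|.
Thus it suffices that |x + 6| < ε/2.
Choosing δ = ε/2 gives |(2x - 10) + 22| = 2|x + 6| < ε whenever |x + 6| < δ.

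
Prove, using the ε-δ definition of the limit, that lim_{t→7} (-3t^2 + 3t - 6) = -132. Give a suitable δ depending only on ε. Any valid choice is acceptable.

Fix ε > 0. We want δ > 0 such that 0 < |t − 7| < δ implies |(-3t^2 + 3t - 6) + 132| < ε.
(-3t^2 + 3t - 6) + 132 = -3t^2 + 3t + 126 = (t − 7)(-3t - 18).
So |(-3t^2 + 3t - 6) + 132| = |t − 7|·|-3t - 18|.
Assume first that |t − 7| < 1, so |t| < 8. Then |-3t - 18| ≤ 3·8 + 18 = 42.
Hence |(-3t^2 + 3t - 6) + 132| ≤ 42|t − 7| < ε provided |t − 7| < ε/42.
Choosing δ = min(1, ε/42) ensures both conditions, hence |(-3t^2 + 3t - 6) + 132| < ε.

δ = min(1, ε/42)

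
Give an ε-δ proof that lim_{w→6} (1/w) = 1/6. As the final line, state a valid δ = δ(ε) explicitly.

δ = min(3, 18ε)

Let ε > 0 be given. We seek δ > 0 such that 0 < |w − 6| < δ implies |1/w − (1/6)| < ε.
|1/w − (1/6)| = |6 − w|/(6·|w|) = |w − 6|/(6|w|).
Restrict δ ≤ 3. Then |w − 6| < 3 gives |w| > 3, so 6|w| > 18.
Then |1/w − (1/6)| < |w − 6|/18, which is < ε when |w − 6| < 18ε.
Take δ = min(3, 18ε). Then 0 < |w − 6| < δ gives both |w − 6| < 3 and |w − 6| < 18ε, so |1/w − (1/6)| < ε.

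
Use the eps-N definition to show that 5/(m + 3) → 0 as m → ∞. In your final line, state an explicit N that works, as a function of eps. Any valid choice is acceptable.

N = 5/eps

Suppose eps > 0. For m ≥ 1, |5/(m + 3) − 0| = 5/(m + 3) ≤ 5/m.
We need 5/m < eps, i.e. m > 5/eps.
Take N = 5/eps. If m > N then |5/(m + 3)| ≤ 5/m < eps.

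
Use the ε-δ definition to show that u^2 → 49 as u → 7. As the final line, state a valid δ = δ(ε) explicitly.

δ = min(2, ε/16)

Suppose ε > 0. We seek δ > 0 with 0 < |u − 7| < δ ⇒ |u^2 − 49| < ε.
Factor: u^2 − 49 = (u − 7)(u + 7), so |u^2 − 49| = |u − 7|·|u + 7|.
Restrict δ ≤ 2. Then |u − 7| < 2 gives |u| < 9, so by the triangle inequality |u + 7| ≤ 9 + 7 = 16.
Hence |u^2 − 49| ≤ 16|u − 7|, which is < ε once |u − 7| < ε/16.
Take δ = min(2, ε/16). If 0 < |u − 7| < δ then both bounds hold and |u^2 − 49| ≤ 16|u − 7| < 16·(ε/16) = ε.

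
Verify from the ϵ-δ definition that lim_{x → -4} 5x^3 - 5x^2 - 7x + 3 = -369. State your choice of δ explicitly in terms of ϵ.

δ = min(1, ϵ/343)

Suppose ϵ > 0. We want δ > 0 such that 0 < |x + 4| < δ implies |(5x^3 - 5x^2 - 7x + 3) + 369| < ϵ.
(5x^3 - 5x^2 - 7x + 3) + 369 = 5x^3 - 5x^2 - 7x + 372 = (x + 4)(5x^2 - 25x + 93).
So |(5x^3 - 5x^2 - 7x + 3) + 369| = |x + 4|·|5x^2 - 25x + 93|.
Require δ ≤ 1. Then |x + 4| < 1 gives |x| < 5, and by the triangle inequality |5x^2 - 25x + 93| ≤ 5·5^2 + 25·5 + 93 = 343.
Hence |(5x^3 - 5x^2 - 7x + 3) + 369| ≤ 343|x + 4| < ϵ provided |x + 4| < ϵ/343.
Choosing δ = min(1, ϵ/343) ensures both conditions, hence |(5x^3 - 5x^2 - 7x + 3) + 369| < ϵ.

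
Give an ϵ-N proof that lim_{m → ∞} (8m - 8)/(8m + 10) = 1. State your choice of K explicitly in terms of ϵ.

Fix ϵ > 0. For m ≥ 1, |(8m - 8)/(8m + 10) − 1| = |-144|/(8(8m + 10)) = 144/(8(8m + 10)).
Since 8m + 10 ≥ 8m for m ≥ 1, this is ≤ 144/(8·8m) = (9/4)/m.
So |(8m - 8)/(8m + 10) − 1| < ϵ whenever m > (9/4)/ϵ.
Take K = (9/4)/ϵ. If m > K then |(8m - 8)/(8m + 10) − 1| ≤ (9/4)/m < ϵ.

K = (9/4)/ϵ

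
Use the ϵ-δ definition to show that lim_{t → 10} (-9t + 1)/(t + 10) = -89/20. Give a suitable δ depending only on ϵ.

Let ϵ > 0. We want δ > 0 with 0 < |t − 10| < δ ⇒ |(-9t + 1)/(t + 10) + 89/20| < ϵ.
Combining over a common denominator, (-9t + 1)/(t + 10) + 89/20 = [(-9t + 1)·20 − (-89)·(t + 10)] / [20·(t + 10)] = -91(t − 10) / (20(t + 10)).
So |(-9t + 1)/(t + 10) + 89/20| = 91|t − 10| / (20·|t + 10|).
Require δ ≤ 10, so |t + 10| ≥ |20| − |t − 10| > 20 − 10 = 10.
Hence |(-9t + 1)/(t + 10) + 89/20| < 91|t − 10|/(20·10) = (91/200)|t − 10|, which is < ϵ once |t − 10| < (200/91)ϵ.
Take δ = min(10, (200/91)ϵ). Then 0 < |t − 10| < δ forces both bounds, so |(-9t + 1)/(t + 10) + 89/20| < ϵ.

δ = min(10, (200/91)ϵ)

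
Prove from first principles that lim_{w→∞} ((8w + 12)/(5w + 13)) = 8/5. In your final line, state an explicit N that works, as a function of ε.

Let ε > 0. We seek N > 0 such that w > N implies |(8w + 12)/(5w + 13) − (8/5)| < ε.
(8w + 12)/(5w + 13) − (8/5) = (5(8w + 12) − 8(5w + 13)) / (5(5w + 13)) = -44/(5(5w + 13)).
For w > 0 we have 5w + 13 > 5w, so |(8w + 12)/(5w + 13) − (8/5)| = 44/(5(5w + 13)) < 44/(5·5w) = (44/25)/w.
Thus |(8w + 12)/(5w + 13) − (8/5)| < ε whenever w > (44/25)/ε.
Take N = (44/25)/ε. If w > N then |(8w + 12)/(5w + 13) − (8/5)| < (44/25)/w < ε.

N = (44/25)/ε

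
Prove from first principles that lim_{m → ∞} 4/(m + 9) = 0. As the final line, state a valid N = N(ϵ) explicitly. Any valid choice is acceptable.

N = 4/ϵ

Suppose ϵ > 0. For m ≥ 1, |4/(m + 9) − 0| = 4/(m + 9) ≤ 4/m.
We need 4/m < ϵ, i.e. m > 4/ϵ.
Take N = 4/ϵ. If m > N then |4/(m + 9)| ≤ 4/m < ϵ.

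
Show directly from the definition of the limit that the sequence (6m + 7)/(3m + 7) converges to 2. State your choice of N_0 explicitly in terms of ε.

Let ε > 0 be given. For m ≥ 1, |(6m + 7)/(3m + 7) − 2| = |-21|/(3(3m + 7)) = 21/(3(3m + 7)).
Since 3m + 7 ≥ 3m for m ≥ 1, this is ≤ 21/(3·3m) = (7/3)/m.
So |(6m + 7)/(3m + 7) − 2| < ε whenever m > (7/3)/ε.
Take N_0 = (7/3)/ε. If m > N_0 then |(6m + 7)/(3m + 7) − 2| ≤ (7/3)/m < ε.

N_0 = (7/3)/ε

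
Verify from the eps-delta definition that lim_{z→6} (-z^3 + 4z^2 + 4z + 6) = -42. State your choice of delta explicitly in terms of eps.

Let eps > 0. We want delta > 0 such that 0 < |z − 6| < delta implies |(-z^3 + 4z^2 + 4z + 6) + 42| < eps.
(-z^3 + 4z^2 + 4z + 6) + 42 = -z^3 + 4z^2 + 4z + 48 = (z − 6)(-z^2 - 2z - 8).
So |(-z^3 + 4z^2 + 4z + 6) + 42| = |z − 6|·|-z^2 - 2z - 8|.
Require delta ≤ 1. Then |z − 6| < 1 gives |z| < 7, and by the triangle inequality |-z^2 - 2z - 8| ≤ 7^2 + 2·7 + 8 = 71.
Hence |(-z^3 + 4z^2 + 4z + 6) + 42| ≤ 71|z − 6| < eps provided |z − 6| < eps/71.
Choosing delta = min(1, eps/71) ensures both conditions, hence |(-z^3 + 4z^2 + 4z + 6) + 42| < eps.

delta = min(1, eps/71)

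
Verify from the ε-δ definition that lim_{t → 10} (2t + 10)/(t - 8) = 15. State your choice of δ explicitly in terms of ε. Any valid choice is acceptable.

δ = min(1, (1/13)ε)

Fix ε > 0. We want δ > 0 with 0 < |t − 10| < δ ⇒ |(2t + 10)/(t - 8) − 15| < ε.
Combining over a common denominator, (2t + 10)/(t - 8) − 15 = [(2t + 10)·2 − 30·(t - 8)] / [2·(t - 8)] = -26(t − 10) / (2(t - 8)).
So |(2t + 10)/(t - 8) − 15| = 26|t − 10| / (2·|t − 8|).
Restrict δ ≤ 1. Then |t − 10| < 1 gives |t − 8| = |(t − 10) + 2| ≥ 2 − 1 = 1.
Hence |(2t + 10)/(t - 8) − 15| < 26|t − 10|/(2·1) = 13|t − 10|, which is < ε once |t − 10| < (1/13)ε.
Take δ = min(1, (1/13)ε). Then 0 < |t − 10| < δ forces both bounds, so |(2t + 10)/(t - 8) − 15| < ε.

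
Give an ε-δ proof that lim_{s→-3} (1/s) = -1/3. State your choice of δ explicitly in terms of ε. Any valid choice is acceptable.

δ = min(3/2, (9/2)ε)

Fix ε > 0. We seek δ > 0 such that 0 < |s + 3| < δ implies |1/s + 1/3| < ε.
|1/s + 1/3| = |-3 − s|/(3·|s|) = |s + 3|/(3|s|).
Require δ ≤ 3/2 so that |s| > 3 − 3/2 = 3/2, hence 3|s| > 9/2.
Then |1/s + 1/3| < |s + 3|/(9/2), which is < ε when |s + 3| < (9/2)ε.
Take δ = min(3/2, (9/2)ε). Then 0 < |s + 3| < δ gives both |s + 3| < 3/2 and |s + 3| < (9/2)ε, so |1/s + 1/3| < ε.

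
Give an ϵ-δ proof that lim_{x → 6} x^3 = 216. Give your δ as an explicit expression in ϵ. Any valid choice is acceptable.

δ = min(2, ϵ/148)

Let ϵ > 0. We seek δ > 0 with 0 < |x − 6| < δ ⇒ |x^3 − 216| < ϵ.
Factor: x^3 − 216 = (x − 6)(x^2 + 6x + 36), so |x^3 − 216| = |x − 6|·|x^2 + 6x + 36|.
Restrict δ ≤ 2. Then |x − 6| < 2 gives |x| < 8, so by the triangle inequality |x^2 + 6x + 36| ≤ 8^2 + 6·8 + 36 = 148.
Hence |x^3 − 216| ≤ 148|x − 6|, which is < ϵ once |x − 6| < ϵ/148.
Take δ = min(2, ϵ/148). If 0 < |x − 6| < δ then both bounds hold and |x^3 − 216| ≤ 148|x − 6| < 148·(ϵ/148) = ϵ.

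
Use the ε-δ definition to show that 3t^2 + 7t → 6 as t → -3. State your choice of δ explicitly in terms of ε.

Suppose ε > 0. We want δ > 0 such that 0 < |t + 3| < δ implies |(3t^2 + 7t) − 6| < ε.
(3t^2 + 7t) − 6 = 3t^2 + 7t - 6 = (t + 3)(3t - 2).
So |(3t^2 + 7t) − 6| = |t + 3|·|3t - 2|.
Assume first that |t + 3| < 1, so |t| < 4. Then |3t - 2| ≤ 3·4 + 2 = 14.
Hence |(3t^2 + 7t) − 6| ≤ 14|t + 3| < ε provided |t + 3| < ε/14.
Take δ = min(1, ε/14). Then 0 < |t + 3| < δ gives both |t + 3| < 1 and |t + 3| < ε/14, so |(3t^2 + 7t) − 6| < ε.

δ = min(1, ε/14)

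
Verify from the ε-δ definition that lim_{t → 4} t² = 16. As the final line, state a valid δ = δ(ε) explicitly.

δ = min(2, ε/10)

Fix ε > 0. We seek δ > 0 with 0 < |t − 4| < δ ⇒ |t² − 16| < ε.
Factor: t² − 16 = (t − 4)(t + 4), so |t² − 16| = |t − 4|·|t + 4|.
Restrict δ ≤ 2. Then |t − 4| < 2 gives |t| < 6, so by the triangle inequality |t + 4| ≤ 6 + 4 = 10.
Hence |t² − 16| ≤ 10|t − 4|, which is < ε once |t − 4| < ε/10.
Take δ = min(2, ε/10). If 0 < |t − 4| < δ then both bounds hold and |t² − 16| ≤ 10|t − 4| < 10·(ε/10) = ε.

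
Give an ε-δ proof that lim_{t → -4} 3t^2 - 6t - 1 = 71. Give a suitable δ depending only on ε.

Let ε > 0. We want δ > 0 such that 0 < |t + 4| < δ implies |(3t^2 - 6t - 1) − 71| < ε.
(3t^2 - 6t - 1) − 71 = 3t^2 - 6t - 72 = (t + 4)(3t - 18).
So |(3t^2 - 6t - 1) − 71| = |t + 4|·|3t - 18|.
Assume first that |t + 4| < 1, so |t| < 5. Then |3t - 18| ≤ 3·5 + 18 = 33.
Hence |(3t^2 - 6t - 1) − 71| ≤ 33|t + 4| < ε provided |t + 4| < ε/33.
Choosing δ = min(1, ε/33) ensures both conditions, hence |(3t^2 - 6t - 1) − 71| < ε.

δ = min(1, ε/33)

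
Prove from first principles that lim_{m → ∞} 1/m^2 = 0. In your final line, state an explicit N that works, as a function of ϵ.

Let ϵ > 0. For m ≥ 1, |1/m^2 − 0| = 1/m^2.
1/m^2 < ϵ ⇔ m^2 > 1/ϵ ⇔ m > (1/ϵ)^{1/2}.
Take N = (1/ϵ)^{1/2}. Then m > N implies 1/m^2 < ϵ.

N = (1/ϵ)^{1/2}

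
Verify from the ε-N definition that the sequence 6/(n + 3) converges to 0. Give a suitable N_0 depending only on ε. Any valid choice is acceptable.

N_0 = 6/ε

Fix ε > 0. For n ≥ 1, |6/(n + 3) − 0| = 6/(n + 3) ≤ 6/n.
We need 6/n < ε, i.e. n > 6/ε.
Take N_0 = 6/ε. If n > N_0 then |6/(n + 3)| ≤ 6/n < ε.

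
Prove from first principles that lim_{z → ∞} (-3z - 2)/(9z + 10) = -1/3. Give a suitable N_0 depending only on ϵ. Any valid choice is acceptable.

N_0 = (4/27)/ϵ

Let ϵ > 0 be given. We seek N_0 > 0 such that z > N_0 implies |(-3z - 2)/(9z + 10) + 1/3| < ϵ.
(-3z - 2)/(9z + 10) + 1/3 = (9(-3z - 2) − (-3)(9z + 10)) / (9(9z + 10)) = 12/(9(9z + 10)).
For z > 0 we have 9z + 10 > 9z, so |(-3z - 2)/(9z + 10) + 1/3| = 12/(9(9z + 10)) < 12/(9·9z) = (4/27)/z.
Thus |(-3z - 2)/(9z + 10) + 1/3| < ϵ whenever z > (4/27)/ϵ.
Take N_0 = (4/27)/ϵ. If z > N_0 then |(-3z - 2)/(9z + 10) + 1/3| < (4/27)/z < ϵ.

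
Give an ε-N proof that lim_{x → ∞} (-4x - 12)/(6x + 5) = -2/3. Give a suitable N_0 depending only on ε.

N_0 = (13/9)/ε

Fix ε > 0. We seek N_0 > 0 such that x > N_0 implies |(-4x - 12)/(6x + 5) + 2/3| < ε.
(-4x - 12)/(6x + 5) + 2/3 = (6(-4x - 12) − (-4)(6x + 5)) / (6(6x + 5)) = -52/(6(6x + 5)).
For x > 0 we have 6x + 5 > 6x, so |(-4x - 12)/(6x + 5) + 2/3| = 52/(6(6x + 5)) < 52/(6·6x) = (13/9)/x.
Thus |(-4x - 12)/(6x + 5) + 2/3| < ε whenever x > (13/9)/ε.
Take N_0 = (13/9)/ε. If x > N_0 then |(-4x - 12)/(6x + 5) + 2/3| < (13/9)/x < ε.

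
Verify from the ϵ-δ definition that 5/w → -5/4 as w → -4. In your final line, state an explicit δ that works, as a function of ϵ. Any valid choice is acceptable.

δ = min(2, (8/5)ϵ)

Suppose ϵ > 0. We seek δ > 0 such that 0 < |w + 4| < δ implies |5/w + 5/4| < ϵ.
|5/w + 5/4| = 5·|-4 − w|/(4·|w|) = 5|w + 4|/(4|w|).
Require δ ≤ 2 so that |w| > 4 − 2 = 2, hence 4|w| > 8.
Then |5/w + 5/4| < 5|w + 4|/8, which is < ϵ when |w + 4| < (8/5)ϵ.
Take δ = min(2, (8/5)ϵ). Then 0 < |w + 4| < δ gives both |w + 4| < 2 and |w + 4| < (8/5)ϵ, so |5/w + 5/4| < ϵ.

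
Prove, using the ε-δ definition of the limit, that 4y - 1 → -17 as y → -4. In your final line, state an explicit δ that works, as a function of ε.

Let ε > 0. We need δ > 0 so that 0 < |y + 4| < δ implies |(4y - 1) + 17| < ε.
|(4y - 1) + 17| = |4y + 16| = 4|y + 4|.
So 4|y + 4| < ε exactly when |y + 4| < ε/4.
Choosing δ = ε/4 gives |(4y - 1) + 17| = 4|y + 4| < ε whenever |y + 4| < δ.

δ = ε/4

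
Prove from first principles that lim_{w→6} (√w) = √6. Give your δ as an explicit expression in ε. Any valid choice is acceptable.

Let ε > 0 be given. We want δ > 0 such that 0 < |w − 6| < δ implies |√w − √6| < ε.
Multiplying by the conjugate, |√w − √6| = |w − 6|/(√w + √6).
Restrict δ ≤ 6 so that |w − 6| < 6 forces w > 0, and then √w + √6 > √6.
Hence |√w − √6| < |w − 6|/√6, which is < ε once |w − 6| < √6·ε.
Take δ = min(6, √6·ε). If 0 < |w − 6| < δ then w > 0 and |√w − √6| < |w − 6|/√6 < ε.

δ = min(6, √6·ε)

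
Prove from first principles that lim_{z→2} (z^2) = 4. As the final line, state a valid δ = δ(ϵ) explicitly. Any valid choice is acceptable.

Let ϵ > 0. We seek δ > 0 with 0 < |z − 2| < δ ⇒ |z^2 − 4| < ϵ.
Factor: z^2 − 4 = (z − 2)(z + 2), so |z^2 − 4| = |z − 2|·|z + 2|.
Impose δ ≤ 1 so that |z| < 3; then |z + 2| ≤ 5.
Hence |z^2 − 4| ≤ 5|z − 2|, which is < ϵ once |z − 2| < ϵ/5.
Take δ = min(1, ϵ/5). If 0 < |z − 2| < δ then both bounds hold and |z^2 − 4| ≤ 5|z − 2| < 5·(ϵ/5) = ϵ.

δ = min(1, ϵ/5)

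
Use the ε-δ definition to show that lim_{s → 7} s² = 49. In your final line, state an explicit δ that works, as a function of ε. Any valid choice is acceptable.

Let ε > 0. We seek δ > 0 with 0 < |s − 7| < δ ⇒ |s² − 49| < ε.
Factor: s² − 49 = (s − 7)(s + 7), so |s² − 49| = |s − 7|·|s + 7|.
Restrict δ ≤ 2. Then |s − 7| < 2 gives |s| < 9, so by the triangle inequality |s + 7| ≤ 9 + 7 = 16.
Hence |s² − 49| ≤ 16|s − 7|, which is < ε once |s − 7| < ε/16.
Take δ = min(2, ε/16). If 0 < |s − 7| < δ then both bounds hold and |s² − 49| ≤ 16|s − 7| < 16·(ε/16) = ε.

δ = min(2, ε/16)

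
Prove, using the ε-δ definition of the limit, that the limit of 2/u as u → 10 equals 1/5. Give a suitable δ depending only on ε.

Fix ε > 0. We seek δ > 0 such that 0 < |u − 10| < δ implies |2/u − (1/5)| < ε.
|2/u − (1/5)| = 2·|10 − u|/(10·|u|) = 2|u − 10|/(10|u|).
Restrict δ ≤ 5. Then |u − 10| < 5 gives |u| > 5, so 10|u| > 50.
Then |2/u − (1/5)| < 2|u − 10|/50, which is < ε when |u − 10| < 25ε.
Take δ = min(5, 25ε). Then 0 < |u − 10| < δ gives both |u − 10| < 5 and |u − 10| < 25ε, so |2/u − (1/5)| < ε.

δ = min(5, 25ε)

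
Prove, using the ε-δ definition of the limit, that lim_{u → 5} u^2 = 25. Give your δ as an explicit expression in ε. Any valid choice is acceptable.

δ = min(1, ε/11)

Fix ε > 0. We seek δ > 0 with 0 < |u − 5| < δ ⇒ |u^2 − 25| < ε.
Factor: u^2 − 25 = (u − 5)(u + 5), so |u^2 − 25| = |u − 5|·|u + 5|.
Impose δ ≤ 1 so that |u| < 6; then |u + 5| ≤ 11.
Hence |u^2 − 25| ≤ 11|u − 5|, which is < ε once |u − 5| < ε/11.
Take δ = min(1, ε/11). If 0 < |u − 5| < δ then both bounds hold and |u^2 − 25| ≤ 11|u − 5| < 11·(ε/11) = ε.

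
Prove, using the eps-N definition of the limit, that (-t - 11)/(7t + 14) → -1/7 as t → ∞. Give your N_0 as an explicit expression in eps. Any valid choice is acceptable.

N_0 = (9/7)/eps

Suppose eps > 0. We seek N_0 > 0 such that t > N_0 implies |(-t - 11)/(7t + 14) + 1/7| < eps.
(-t - 11)/(7t + 14) + 1/7 = (7(-t - 11) − (-1)(7t + 14)) / (7(7t + 14)) = -63/(7(7t + 14)).
For t > 0 we have 7t + 14 > 7t, so |(-t - 11)/(7t + 14) + 1/7| = 63/(7(7t + 14)) < 63/(7·7t) = (9/7)/t.
Thus |(-t - 11)/(7t + 14) + 1/7| < eps whenever t > (9/7)/eps.
Take N_0 = (9/7)/eps. If t > N_0 then |(-t - 11)/(7t + 14) + 1/7| < (9/7)/t < eps.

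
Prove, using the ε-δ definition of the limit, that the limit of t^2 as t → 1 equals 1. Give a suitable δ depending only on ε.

δ = min(1, ε/3)

Let ε > 0 be given. We seek δ > 0 with 0 < |t − 1| < δ ⇒ |t^2 − 1| < ε.
Factor: t^2 − 1 = (t − 1)(t + 1), so |t^2 − 1| = |t − 1|·|t + 1|.
Impose δ ≤ 1 so that |t| < 2; then |t + 1| ≤ 3.
Hence |t^2 − 1| ≤ 3|t − 1|, which is < ε once |t − 1| < ε/3.
Take δ = min(1, ε/3). If 0 < |t − 1| < δ then both bounds hold and |t^2 − 1| ≤ 3|t − 1| < 3·(ε/3) = ε.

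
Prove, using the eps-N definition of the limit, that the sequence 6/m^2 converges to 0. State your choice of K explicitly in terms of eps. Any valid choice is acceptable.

K = (6/eps)^{1/2}

Let eps > 0. For m ≥ 1, |6/m^2 − 0| = 6/m^2.
6/m^2 < eps ⇔ m^2 > 6/eps ⇔ m > (6/eps)^{1/2}.
Take K = (6/eps)^{1/2}. Then m > K implies 6/m^2 < eps.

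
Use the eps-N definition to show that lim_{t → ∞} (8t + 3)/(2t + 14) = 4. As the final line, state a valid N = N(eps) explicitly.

Let eps > 0 be given. We seek N > 0 such that t > N implies |(8t + 3)/(2t + 14) − 4| < eps.
(8t + 3)/(2t + 14) − 4 = (2(8t + 3) − 8(2t + 14)) / (2(2t + 14)) = -106/(2(2t + 14)).
For t > 0 we have 2t + 14 > 2t, so |(8t + 3)/(2t + 14) − 4| = 106/(2(2t + 14)) < 106/(2·2t) = (53/2)/t.
Thus |(8t + 3)/(2t + 14) − 4| < eps whenever t > (53/2)/eps.
Take N = (53/2)/eps. If t > N then |(8t + 3)/(2t + 14) − 4| < (53/2)/t < eps.

N = (53/2)/eps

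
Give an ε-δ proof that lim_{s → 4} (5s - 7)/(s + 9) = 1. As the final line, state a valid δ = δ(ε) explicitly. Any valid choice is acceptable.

Suppose ε > 0. We want δ > 0 with 0 < |s − 4| < δ ⇒ |(5s - 7)/(s + 9) − 1| < ε.
Combining over a common denominator, (5s - 7)/(s + 9) − 1 = [(5s - 7)·13 − 13·(s + 9)] / [13·(s + 9)] = 52(s − 4) / (13(s + 9)).
So |(5s - 7)/(s + 9) − 1| = 52|s − 4| / (13·|s + 9|).
Restrict δ ≤ 13/2. Then |s − 4| < 13/2 gives |s + 9| = |(s − 4) + 13| ≥ 13 − 13/2 = 13/2.
Hence |(5s - 7)/(s + 9) − 1| < 52|s − 4|/(13·(13/2)) = (8/13)|s − 4|, which is < ε once |s − 4| < (13/8)ε.
Take δ = min(13/2, (13/8)ε). Then 0 < |s − 4| < δ forces both bounds, so |(5s - 7)/(s + 9) − 1| < ε.

δ = min(13/2, (13/8)ε)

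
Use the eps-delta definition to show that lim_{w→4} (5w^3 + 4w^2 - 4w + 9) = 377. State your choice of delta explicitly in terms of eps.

Let eps > 0 be given. We want delta > 0 such that 0 < |w − 4| < delta implies |(5w^3 + 4w^2 - 4w + 9) − 377| < eps.
(5w^3 + 4w^2 - 4w + 9) − 377 = 5w^3 + 4w^2 - 4w - 368 = (w − 4)(5w^2 + 24w + 92).
So |(5w^3 + 4w^2 - 4w + 9) − 377| = |w − 4|·|5w^2 + 24w + 92|.
Require delta ≤ 2. Then |w − 4| < 2 gives |w| < 6, and by the triangle inequality |5w^2 + 24w + 92| ≤ 5·6^2 + 24·6 + 92 = 416.
Hence |(5w^3 + 4w^2 - 4w + 9) − 377| ≤ 416|w − 4| < eps provided |w − 4| < eps/416.
Choosing delta = min(2, eps/416) ensures both conditions, hence |(5w^3 + 4w^2 - 4w + 9) − 377| < eps.

delta = min(2, eps/416)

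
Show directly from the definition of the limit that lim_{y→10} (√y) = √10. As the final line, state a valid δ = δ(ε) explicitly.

δ = min(10, √10·ε)

Let ε > 0 be given. We want δ > 0 such that 0 < |y − 10| < δ implies |√y − √10| < ε.
Rationalise: √y − √10 = (y − 10)/(√y + √10), so |√y − √10| = |y − 10|/(√y + √10).
Restrict δ ≤ 10 so that |y − 10| < 10 forces y > 0, and then √y + √10 > √10.
Hence |√y − √10| < |y − 10|/√10, which is < ε once |y − 10| < √10·ε.
Take δ = min(10, √10·ε). If 0 < |y − 10| < δ then y > 0 and |√y − √10| < |y − 10|/√10 < ε.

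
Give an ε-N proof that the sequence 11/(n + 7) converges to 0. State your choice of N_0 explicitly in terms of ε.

N_0 = 11/ε

Fix ε > 0. For n ≥ 1, |11/(n + 7) − 0| = 11/(n + 7) ≤ 11/n.
We need 11/n < ε, i.e. n > 11/ε.
Take N_0 = 11/ε. If n > N_0 then |11/(n + 7)| ≤ 11/n < ε.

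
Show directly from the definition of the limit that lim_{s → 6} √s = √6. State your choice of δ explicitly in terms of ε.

Let ε > 0. We want δ > 0 such that 0 < |s − 6| < δ implies |√s − √6| < ε.
Multiplying by the conjugate, |√s − √6| = |s − 6|/(√s + √6).
Restrict δ ≤ 6 so that |s − 6| < 6 forces s > 0, and then √s + √6 > √6.
Hence |√s − √6| < |s − 6|/√6, which is < ε once |s − 6| < √6·ε.
Take δ = min(6, √6·ε). If 0 < |s − 6| < δ then s > 0 and |√s − √6| < |s − 6|/√6 < ε.

δ = min(6, √6·ε)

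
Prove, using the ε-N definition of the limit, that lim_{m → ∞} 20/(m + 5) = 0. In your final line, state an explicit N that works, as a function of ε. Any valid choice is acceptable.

N = 20/ε

Let ε > 0 be given. For m ≥ 1, |20/(m + 5) − 0| = 20/(m + 5) ≤ 20/m.
We need 20/m < ε, i.e. m > 20/ε.
Take N = 20/ε. If m > N then |20/(m + 5)| ≤ 20/m < ε.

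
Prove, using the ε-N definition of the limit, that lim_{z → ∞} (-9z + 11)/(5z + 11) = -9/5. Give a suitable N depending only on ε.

N = (154/25)/ε

Let ε > 0. We seek N > 0 such that z > N implies |(-9z + 11)/(5z + 11) + 9/5| < ε.
(-9z + 11)/(5z + 11) + 9/5 = (5(-9z + 11) − (-9)(5z + 11)) / (5(5z + 11)) = 154/(5(5z + 11)).
For z > 0 we have 5z + 11 > 5z, so |(-9z + 11)/(5z + 11) + 9/5| = 154/(5(5z + 11)) < 154/(5·5z) = (154/25)/z.
Thus |(-9z + 11)/(5z + 11) + 9/5| < ε whenever z > (154/25)/ε.
Take N = (154/25)/ε. If z > N then |(-9z + 11)/(5z + 11) + 9/5| < (154/25)/z < ε.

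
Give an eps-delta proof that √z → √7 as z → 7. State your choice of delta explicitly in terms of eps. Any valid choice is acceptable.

delta = min(7, √7·eps)

Let eps > 0 be given. We want delta > 0 such that 0 < |z − 7| < delta implies |√z − √7| < eps.
Multiplying by the conjugate, |√z − √7| = |z − 7|/(√z + √7).
Restrict delta ≤ 7 so that |z − 7| < 7 forces z > 0, and then √z + √7 > √7.
Hence |√z − √7| < |z − 7|/√7, which is < eps once |z − 7| < √7·eps.
Take delta = min(7, √7·eps). If 0 < |z − 7| < delta then z > 0 and |√z − √7| < |z − 7|/√7 < eps.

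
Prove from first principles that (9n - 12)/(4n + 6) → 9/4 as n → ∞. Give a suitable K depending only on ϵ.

Let ϵ > 0. For n ≥ 1, |(9n - 12)/(4n + 6) − (9/4)| = |-102|/(4(4n + 6)) = 102/(4(4n + 6)).
Since 4n + 6 ≥ 4n for n ≥ 1, this is ≤ 102/(4·4n) = (51/8)/n.
So |(9n - 12)/(4n + 6) − (9/4)| < ϵ whenever n > (51/8)/ϵ.
Take K = (51/8)/ϵ. If n > K then |(9n - 12)/(4n + 6) − (9/4)| ≤ (51/8)/n < ϵ.

K = (51/8)/ϵ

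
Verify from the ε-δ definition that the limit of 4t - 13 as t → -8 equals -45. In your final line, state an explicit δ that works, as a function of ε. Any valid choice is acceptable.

δ = ε/4

Let ε > 0. We need δ > 0 so that 0 < |t + 8| < δ implies |(4t - 13) + 45| < ε.
|(4t - 13) + 45| = |4t + 32| = 4|t + 8|.
Thus it suffices that |t + 8| < ε/4.
Take δ = ε/4. If 0 < |t + 8| < δ then |(4t - 13) + 45| = 4|t + 8| < 4·(ε/4) = ε.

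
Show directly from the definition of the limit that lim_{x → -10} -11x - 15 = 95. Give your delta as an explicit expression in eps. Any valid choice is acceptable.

delta = eps/11

Suppose eps > 0. We need delta > 0 so that 0 < |x + 10| < delta implies |(-11x - 15) − 95| < eps.
Since (-11x - 15) − 95 = -11(x + 10), we have |(-11x - 15) − 95| = 11|x + 10|.
Thus it suffices that |x + 10| < eps/11.
Choosing delta = eps/11 gives |(-11x - 15) − 95| = 11|x + 10| < eps whenever |x + 10| < delta.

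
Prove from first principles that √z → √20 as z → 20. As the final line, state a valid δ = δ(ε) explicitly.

δ = min(20, √20·ε)

Fix ε > 0. We want δ > 0 such that 0 < |z − 20| < δ implies |√z − √20| < ε.
Multiplying by the conjugate, |√z − √20| = |z − 20|/(√z + √20).
Restrict δ ≤ 20 so that |z − 20| < 20 forces z > 0, and then √z + √20 > √20.
Hence |√z − √20| < |z − 20|/√20, which is < ε once |z − 20| < √20·ε.
Take δ = min(20, √20·ε). If 0 < |z − 20| < δ then z > 0 and |√z − √20| < |z − 20|/√20 < ε.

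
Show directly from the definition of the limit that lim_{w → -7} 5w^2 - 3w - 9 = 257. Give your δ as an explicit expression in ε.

δ = min(1, ε/78)

Let ε > 0 be given. We want δ > 0 such that 0 < |w + 7| < δ implies |(5w^2 - 3w - 9) − 257| < ε.
(5w^2 - 3w - 9) − 257 = 5w^2 - 3w - 266 = (w + 7)(5w - 38).
So |(5w^2 - 3w - 9) − 257| = |w + 7|·|5w - 38|.
Assume first that |w + 7| < 1, so |w| < 8. Then |5w - 38| ≤ 5·8 + 38 = 78.
Hence |(5w^2 - 3w - 9) − 257| ≤ 78|w + 7| < ε provided |w + 7| < ε/78.
Take δ = min(1, ε/78). Then 0 < |w + 7| < δ gives both |w + 7| < 1 and |w + 7| < ε/78, so |(5w^2 - 3w - 9) − 257| < ε.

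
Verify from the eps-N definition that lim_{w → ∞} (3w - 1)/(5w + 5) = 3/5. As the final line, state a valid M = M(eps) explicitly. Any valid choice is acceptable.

Fix eps > 0. We seek M > 0 such that w > M implies |(3w - 1)/(5w + 5) − (3/5)| < eps.
(3w - 1)/(5w + 5) − (3/5) = (5(3w - 1) − 3(5w + 5)) / (5(5w + 5)) = -20/(5(5w + 5)).
For w > 0 we have 5w + 5 > 5w, so |(3w - 1)/(5w + 5) − (3/5)| = 20/(5(5w + 5)) < 20/(5·5w) = (4/5)/w.
Thus |(3w - 1)/(5w + 5) − (3/5)| < eps whenever w > (4/5)/eps.
Take M = (4/5)/eps. If w > M then |(3w - 1)/(5w + 5) − (3/5)| < (4/5)/w < eps.

M = (4/5)/eps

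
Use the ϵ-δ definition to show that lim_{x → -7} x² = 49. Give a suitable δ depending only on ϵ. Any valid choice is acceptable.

δ = min(1, ϵ/15)

Let ϵ > 0 be given. We seek δ > 0 with 0 < |x + 7| < δ ⇒ |x² − 49| < ϵ.
Factor: x² − 49 = (x + 7)(x - 7), so |x² − 49| = |x + 7|·|x - 7|.
Restrict δ ≤ 1. Then |x + 7| < 1 gives |x| < 8, so by the triangle inequality |x - 7| ≤ 8 + 7 = 15.
Hence |x² − 49| ≤ 15|x + 7|, which is < ϵ once |x + 7| < ϵ/15.
Take δ = min(1, ϵ/15). If 0 < |x + 7| < δ then both bounds hold and |x² − 49| ≤ 15|x + 7| < 15·(ϵ/15) = ϵ.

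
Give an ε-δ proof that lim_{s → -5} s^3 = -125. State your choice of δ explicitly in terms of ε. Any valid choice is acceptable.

Let ε > 0 be given. We seek δ > 0 with 0 < |s + 5| < δ ⇒ |s^3 + 125| < ε.
Factor: s^3 + 125 = (s + 5)(s^2 - 5s + 25), so |s^3 + 125| = |s + 5|·|s^2 - 5s + 25|.
Restrict δ ≤ 1. Then |s + 5| < 1 gives |s| < 6, so by the triangle inequality |s^2 - 5s + 25| ≤ 6^2 + 5·6 + 25 = 91.
Hence |s^3 + 125| ≤ 91|s + 5|, which is < ε once |s + 5| < ε/91.
Take δ = min(1, ε/91). If 0 < |s + 5| < δ then both bounds hold and |s^3 + 125| ≤ 91|s + 5| < 91·(ε/91) = ε.

δ = min(1, ε/91)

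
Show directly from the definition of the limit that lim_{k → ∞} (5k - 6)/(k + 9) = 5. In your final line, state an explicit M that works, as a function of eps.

M = 51/eps

Fix eps > 0. For k ≥ 1, |(5k - 6)/(k + 9) − 5| = |-51|/((k + 9)) = 51/((k + 9)).
Since k + 9 ≥ k for k ≥ 1, this is ≤ 51/(k) = 51/k.
So |(5k - 6)/(k + 9) − 5| < eps whenever k > 51/eps.
Take M = 51/eps. If k > M then |(5k - 6)/(k + 9) − 5| ≤ 51/k < eps.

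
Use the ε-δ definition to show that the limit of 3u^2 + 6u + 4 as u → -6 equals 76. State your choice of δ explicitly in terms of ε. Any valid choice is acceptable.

δ = min(1, ε/33)

Let ε > 0 be given. We want δ > 0 such that 0 < |u + 6| < δ implies |(3u^2 + 6u + 4) − 76| < ε.
(3u^2 + 6u + 4) − 76 = 3u^2 + 6u - 72 = (u + 6)(3u - 12).
So |(3u^2 + 6u + 4) − 76| = |u + 6|·|3u - 12|.
Assume first that |u + 6| < 1, so |u| < 7. Then |3u - 12| ≤ 3·7 + 12 = 33.
Hence |(3u^2 + 6u + 4) − 76| ≤ 33|u + 6| < ε provided |u + 6| < ε/33.
Choosing δ = min(1, ε/33) ensures both conditions, hence |(3u^2 + 6u + 4) − 76| < ε.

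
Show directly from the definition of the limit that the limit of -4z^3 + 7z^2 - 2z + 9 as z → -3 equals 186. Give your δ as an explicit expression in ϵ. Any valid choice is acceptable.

δ = min(1, ϵ/199)

Let ϵ > 0. We want δ > 0 such that 0 < |z + 3| < δ implies |(-4z^3 + 7z^2 - 2z + 9) − 186| < ϵ.
(-4z^3 + 7z^2 - 2z + 9) − 186 = -4z^3 + 7z^2 - 2z - 177 = (z + 3)(-4z^2 + 19z - 59).
So |(-4z^3 + 7z^2 - 2z + 9) − 186| = |z + 3|·|-4z^2 + 19z - 59|.
Assume first that |z + 3| < 1, so |z| < 4. Then |-4z^2 + 19z - 59| ≤ 4·4^2 + 19·4 + 59 = 199.
Hence |(-4z^3 + 7z^2 - 2z + 9) − 186| ≤ 199|z + 3| < ϵ provided |z + 3| < ϵ/199.
Choosing δ = min(1, ϵ/199) ensures both conditions, hence |(-4z^3 + 7z^2 - 2z + 9) − 186| < ϵ.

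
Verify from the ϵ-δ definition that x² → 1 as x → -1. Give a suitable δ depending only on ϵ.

δ = min(1, ϵ/3)

Suppose ϵ > 0. We seek δ > 0 with 0 < |x + 1| < δ ⇒ |x² − 1| < ϵ.
Factor: x² − 1 = (x + 1)(x - 1), so |x² − 1| = |x + 1|·|x - 1|.
Impose δ ≤ 1 so that |x| < 2; then |x - 1| ≤ 3.
Hence |x² − 1| ≤ 3|x + 1|, which is < ϵ once |x + 1| < ϵ/3.
Take δ = min(1, ϵ/3). If 0 < |x + 1| < δ then both bounds hold and |x² − 1| ≤ 3|x + 1| < 3·(ϵ/3) = ϵ.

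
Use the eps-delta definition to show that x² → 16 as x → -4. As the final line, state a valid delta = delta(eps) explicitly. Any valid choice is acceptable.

delta = min(2, eps/10)

Let eps > 0 be given. We seek delta > 0 with 0 < |x + 4| < delta ⇒ |x² − 16| < eps.
Factor: x² − 16 = (x + 4)(x - 4), so |x² − 16| = |x + 4|·|x - 4|.
Impose delta ≤ 2 so that |x| < 6; then |x - 4| ≤ 10.
Hence |x² − 16| ≤ 10|x + 4|, which is < eps once |x + 4| < eps/10.
Take delta = min(2, eps/10). If 0 < |x + 4| < delta then both bounds hold and |x² − 16| ≤ 10|x + 4| < 10·(eps/10) = eps.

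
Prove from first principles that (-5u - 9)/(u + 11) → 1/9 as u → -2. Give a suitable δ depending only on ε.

Let ε > 0. We want δ > 0 with 0 < |u + 2| < δ ⇒ |(-5u - 9)/(u + 11) − (1/9)| < ε.
Combining over a common denominator, (-5u - 9)/(u + 11) − (1/9) = [(-5u - 9)·9 − 1·(u + 11)] / [9·(u + 11)] = -46(u + 2) / (9(u + 11)).
So |(-5u - 9)/(u + 11) − (1/9)| = 46|u + 2| / (9·|u + 11|).
Restrict δ ≤ 9/2. Then |u + 2| < 9/2 gives |u + 11| = |(u + 2) + 9| ≥ 9 − 9/2 = 9/2.
Hence |(-5u - 9)/(u + 11) − (1/9)| < 46|u + 2|/(9·(9/2)) = (92/81)|u + 2|, which is < ε once |u + 2| < (81/92)ε.
Take δ = min(9/2, (81/92)ε). Then 0 < |u + 2| < δ forces both bounds, so |(-5u - 9)/(u + 11) − (1/9)| < ε.

δ = min(9/2, (81/92)ε)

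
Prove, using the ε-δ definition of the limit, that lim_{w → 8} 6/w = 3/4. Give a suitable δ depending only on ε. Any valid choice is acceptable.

Let ε > 0. We seek δ > 0 such that 0 < |w − 8| < δ implies |6/w − (3/4)| < ε.
|6/w − (3/4)| = 6·|8 − w|/(8·|w|) = 6|w − 8|/(8|w|).
Restrict δ ≤ 4. Then |w − 8| < 4 gives |w| > 4, so 8|w| > 32.
Then |6/w − (3/4)| < 6|w − 8|/32, which is < ε when |w − 8| < (16/3)ε.
Take δ = min(4, (16/3)ε). Then 0 < |w − 8| < δ gives both |w − 8| < 4 and |w − 8| < (16/3)ε, so |6/w − (3/4)| < ε.

δ = min(4, (16/3)ε)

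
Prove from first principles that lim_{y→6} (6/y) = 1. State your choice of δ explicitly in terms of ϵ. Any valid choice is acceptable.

Let ϵ > 0 be given. We seek δ > 0 such that 0 < |y − 6| < δ implies |6/y − 1| < ϵ.
|6/y − 1| = 6·|6 − y|/(6·|y|) = 6|y − 6|/(6|y|).
Restrict δ ≤ 3. Then |y − 6| < 3 gives |y| > 3, so 6|y| > 18.
Then |6/y − 1| < 6|y − 6|/18, which is < ϵ when |y − 6| < 3ϵ.
Take δ = min(3, 3ϵ). Then 0 < |y − 6| < δ gives both |y − 6| < 3 and |y − 6| < 3ϵ, so |6/y − 1| < ϵ.

δ = min(3, 3ϵ)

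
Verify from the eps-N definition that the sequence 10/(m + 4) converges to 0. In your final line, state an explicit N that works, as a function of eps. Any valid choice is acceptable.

Let eps > 0 be given. For m ≥ 1, |10/(m + 4) − 0| = 10/(m + 4) ≤ 10/m.
We need 10/m < eps, i.e. m > 10/eps.
Take N = 10/eps. If m > N then |10/(m + 4)| ≤ 10/m < eps.

N = 10/eps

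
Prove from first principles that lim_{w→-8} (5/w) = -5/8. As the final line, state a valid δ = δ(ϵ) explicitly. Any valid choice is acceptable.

δ = min(4, (32/5)ϵ)

Suppose ϵ > 0. We seek δ > 0 such that 0 < |w + 8| < δ implies |5/w + 5/8| < ϵ.
|5/w + 5/8| = 5·|-8 − w|/(8·|w|) = 5|w + 8|/(8|w|).
Restrict δ ≤ 4. Then |w + 8| < 4 gives |w| > 4, so 8|w| > 32.
Then |5/w + 5/8| < 5|w + 8|/32, which is < ϵ when |w + 8| < (32/5)ϵ.
Take δ = min(4, (32/5)ϵ). Then 0 < |w + 8| < δ gives both |w + 8| < 4 and |w + 8| < (32/5)ϵ, so |5/w + 5/8| < ϵ.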